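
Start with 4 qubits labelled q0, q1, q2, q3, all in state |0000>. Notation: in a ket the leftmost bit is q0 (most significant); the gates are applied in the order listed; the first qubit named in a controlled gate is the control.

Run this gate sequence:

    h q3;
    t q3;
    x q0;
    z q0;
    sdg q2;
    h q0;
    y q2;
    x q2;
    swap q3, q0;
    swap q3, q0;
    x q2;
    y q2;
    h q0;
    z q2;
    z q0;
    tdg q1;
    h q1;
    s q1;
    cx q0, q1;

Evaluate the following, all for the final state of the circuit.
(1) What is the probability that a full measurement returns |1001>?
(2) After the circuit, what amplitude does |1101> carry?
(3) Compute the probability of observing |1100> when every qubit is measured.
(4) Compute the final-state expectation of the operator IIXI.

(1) A full measurement returns |1001> with probability 1/4. Key observation: steps 6-13 multiply out to the identity, so the circuit reduces to the remaining gates.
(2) The final state's coefficient on |1101> equals exp(I*pi/4)/2.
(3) Outcome |1100> occurs with probability 1/4.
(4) In the final state, IIXI has expectation 0.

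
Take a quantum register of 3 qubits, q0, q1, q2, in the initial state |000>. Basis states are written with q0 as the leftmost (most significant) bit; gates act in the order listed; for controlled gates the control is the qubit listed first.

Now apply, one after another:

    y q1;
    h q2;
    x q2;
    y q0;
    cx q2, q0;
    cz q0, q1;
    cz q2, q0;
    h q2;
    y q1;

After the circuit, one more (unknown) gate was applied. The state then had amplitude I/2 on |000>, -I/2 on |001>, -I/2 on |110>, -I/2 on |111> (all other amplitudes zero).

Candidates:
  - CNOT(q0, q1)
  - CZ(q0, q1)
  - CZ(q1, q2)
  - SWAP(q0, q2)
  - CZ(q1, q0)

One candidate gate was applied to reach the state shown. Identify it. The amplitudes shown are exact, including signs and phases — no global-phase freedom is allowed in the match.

The unique candidate consistent with the amplitudes is CNOT(q0, q1).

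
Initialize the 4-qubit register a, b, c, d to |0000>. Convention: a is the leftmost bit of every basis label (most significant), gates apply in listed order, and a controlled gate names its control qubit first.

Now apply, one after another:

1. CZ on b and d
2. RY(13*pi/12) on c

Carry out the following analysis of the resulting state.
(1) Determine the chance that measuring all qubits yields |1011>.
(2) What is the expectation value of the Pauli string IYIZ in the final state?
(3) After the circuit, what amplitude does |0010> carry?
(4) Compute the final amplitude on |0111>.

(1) A full measurement returns |1011> with probability 0.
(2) The observable IYIZ averages to 0.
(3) The amplitude on |0010> is sqrt(2 - sqrt(2))/4 + sqrt(3*sqrt(2) + 6)/4.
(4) The amplitude on |0111> is 0.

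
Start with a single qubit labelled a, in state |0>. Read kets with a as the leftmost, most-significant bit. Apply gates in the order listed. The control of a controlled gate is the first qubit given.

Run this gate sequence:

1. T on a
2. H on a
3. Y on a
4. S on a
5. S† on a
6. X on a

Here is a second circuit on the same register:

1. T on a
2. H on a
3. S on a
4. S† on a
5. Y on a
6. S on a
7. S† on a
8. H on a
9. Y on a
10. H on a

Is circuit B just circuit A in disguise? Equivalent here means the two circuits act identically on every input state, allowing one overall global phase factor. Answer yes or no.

No, they are not equivalent — no single phase factor reconciles the two unitaries.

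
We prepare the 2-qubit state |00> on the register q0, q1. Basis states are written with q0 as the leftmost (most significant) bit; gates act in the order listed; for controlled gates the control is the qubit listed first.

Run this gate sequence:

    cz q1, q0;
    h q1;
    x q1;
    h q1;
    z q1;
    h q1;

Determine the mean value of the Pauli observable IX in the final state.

The expectation value of IX is 1. Key observation: gates 2-5 undo each other exactly, leaving only the rest of the circuit to track.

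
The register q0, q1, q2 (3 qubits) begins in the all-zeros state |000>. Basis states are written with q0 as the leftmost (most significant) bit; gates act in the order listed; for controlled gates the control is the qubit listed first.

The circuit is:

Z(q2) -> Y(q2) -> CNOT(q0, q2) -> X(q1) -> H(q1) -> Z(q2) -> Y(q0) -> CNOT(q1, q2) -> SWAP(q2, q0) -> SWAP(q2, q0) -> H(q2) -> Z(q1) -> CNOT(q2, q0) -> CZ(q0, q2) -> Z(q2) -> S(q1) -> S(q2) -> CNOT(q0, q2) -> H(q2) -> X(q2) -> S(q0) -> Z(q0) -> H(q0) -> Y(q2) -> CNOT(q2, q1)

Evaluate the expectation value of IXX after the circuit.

In the final state, IXX has expectation 1.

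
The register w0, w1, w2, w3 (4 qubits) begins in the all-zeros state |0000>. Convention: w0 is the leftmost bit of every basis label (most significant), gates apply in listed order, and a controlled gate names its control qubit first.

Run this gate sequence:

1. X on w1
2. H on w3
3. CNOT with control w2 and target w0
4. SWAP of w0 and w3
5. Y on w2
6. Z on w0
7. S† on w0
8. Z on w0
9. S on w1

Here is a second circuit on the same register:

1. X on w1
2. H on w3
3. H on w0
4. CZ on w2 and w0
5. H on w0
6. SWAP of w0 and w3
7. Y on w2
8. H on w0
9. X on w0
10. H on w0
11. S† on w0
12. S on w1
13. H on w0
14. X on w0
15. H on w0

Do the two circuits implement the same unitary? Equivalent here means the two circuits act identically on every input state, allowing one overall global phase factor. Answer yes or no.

Yes, they are equivalent — the unitaries differ by at most a global phase.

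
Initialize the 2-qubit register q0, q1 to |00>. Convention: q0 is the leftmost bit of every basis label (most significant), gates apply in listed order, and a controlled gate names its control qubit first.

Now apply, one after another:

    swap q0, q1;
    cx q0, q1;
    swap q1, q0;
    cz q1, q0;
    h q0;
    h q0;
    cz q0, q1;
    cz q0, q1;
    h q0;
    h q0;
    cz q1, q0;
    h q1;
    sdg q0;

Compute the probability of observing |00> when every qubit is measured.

A full measurement returns |00> with probability 1/2. Key observation: the block from step 4 through step 11 cancels to the identity and can be dropped.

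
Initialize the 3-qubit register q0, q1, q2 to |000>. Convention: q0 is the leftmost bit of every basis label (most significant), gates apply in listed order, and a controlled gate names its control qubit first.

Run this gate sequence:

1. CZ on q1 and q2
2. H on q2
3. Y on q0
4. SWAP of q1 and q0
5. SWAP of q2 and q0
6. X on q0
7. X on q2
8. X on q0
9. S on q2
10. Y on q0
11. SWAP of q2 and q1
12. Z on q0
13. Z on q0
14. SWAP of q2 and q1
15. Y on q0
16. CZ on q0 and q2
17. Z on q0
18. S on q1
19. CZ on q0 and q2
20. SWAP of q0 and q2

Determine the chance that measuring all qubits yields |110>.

Outcome |110> occurs with probability 1/2. Key observation: the block from step 10 through step 15 cancels to the identity and can be dropped.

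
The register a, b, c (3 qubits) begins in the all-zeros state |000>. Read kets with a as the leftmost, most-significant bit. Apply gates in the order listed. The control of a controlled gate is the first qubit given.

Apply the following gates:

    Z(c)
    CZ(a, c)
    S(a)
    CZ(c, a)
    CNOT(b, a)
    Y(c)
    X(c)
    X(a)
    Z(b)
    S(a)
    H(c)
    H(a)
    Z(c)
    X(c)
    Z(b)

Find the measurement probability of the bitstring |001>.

Outcome |001> occurs with probability 1/4.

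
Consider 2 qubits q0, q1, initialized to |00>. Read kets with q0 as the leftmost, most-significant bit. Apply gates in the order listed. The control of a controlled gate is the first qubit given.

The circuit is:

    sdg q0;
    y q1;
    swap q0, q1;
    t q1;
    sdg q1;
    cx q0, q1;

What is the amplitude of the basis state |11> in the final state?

The amplitude on |11> is I.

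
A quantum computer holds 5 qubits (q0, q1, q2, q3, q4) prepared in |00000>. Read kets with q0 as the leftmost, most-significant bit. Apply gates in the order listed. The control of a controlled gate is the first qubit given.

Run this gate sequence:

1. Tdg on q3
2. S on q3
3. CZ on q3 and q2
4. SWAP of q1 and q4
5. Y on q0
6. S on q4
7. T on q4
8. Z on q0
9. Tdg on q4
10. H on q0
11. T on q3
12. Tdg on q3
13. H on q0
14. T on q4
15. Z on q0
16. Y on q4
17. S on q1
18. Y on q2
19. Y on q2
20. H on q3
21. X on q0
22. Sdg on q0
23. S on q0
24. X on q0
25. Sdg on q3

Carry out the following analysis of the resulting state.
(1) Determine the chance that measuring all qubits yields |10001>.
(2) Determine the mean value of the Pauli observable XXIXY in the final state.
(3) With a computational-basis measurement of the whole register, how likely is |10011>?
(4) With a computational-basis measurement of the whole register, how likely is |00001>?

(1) Outcome |10001> occurs with probability 1/2. Key observation: the block from step 8 through step 15 cancels to the identity and can be dropped.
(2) The observable XXIXY averages to 0.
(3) Outcome |10011> occurs with probability 1/2.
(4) The probability of measuring |00001> is 0.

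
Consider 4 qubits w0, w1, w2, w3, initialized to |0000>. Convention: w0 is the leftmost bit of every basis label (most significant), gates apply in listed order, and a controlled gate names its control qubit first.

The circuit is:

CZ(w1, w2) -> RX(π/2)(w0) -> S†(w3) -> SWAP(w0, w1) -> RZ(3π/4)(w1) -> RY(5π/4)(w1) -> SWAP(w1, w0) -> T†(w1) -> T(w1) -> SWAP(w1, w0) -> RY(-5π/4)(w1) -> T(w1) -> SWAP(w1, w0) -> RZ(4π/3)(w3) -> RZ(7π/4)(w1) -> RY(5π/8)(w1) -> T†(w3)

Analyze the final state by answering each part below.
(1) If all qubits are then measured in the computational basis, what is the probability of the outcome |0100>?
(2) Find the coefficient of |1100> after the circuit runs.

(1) The probability of measuring |0100> is sqrt(2 - sqrt(2))/8 + 1/4. Key observation: gates 6-11 undo each other exactly, leaving only the rest of the circuit to track.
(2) The final state's coefficient on |1100> equals sqrt(2)*exp(7*I*pi/12)*sin(5*pi/16)/2.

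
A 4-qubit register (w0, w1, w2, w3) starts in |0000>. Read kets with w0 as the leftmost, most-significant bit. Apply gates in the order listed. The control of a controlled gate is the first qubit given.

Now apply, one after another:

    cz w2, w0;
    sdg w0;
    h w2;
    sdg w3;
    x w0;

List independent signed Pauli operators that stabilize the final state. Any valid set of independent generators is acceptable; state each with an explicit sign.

The stabilizer group can be generated by +IIXI, -ZIII, +IZII, +IIIZ, among other valid generating sets.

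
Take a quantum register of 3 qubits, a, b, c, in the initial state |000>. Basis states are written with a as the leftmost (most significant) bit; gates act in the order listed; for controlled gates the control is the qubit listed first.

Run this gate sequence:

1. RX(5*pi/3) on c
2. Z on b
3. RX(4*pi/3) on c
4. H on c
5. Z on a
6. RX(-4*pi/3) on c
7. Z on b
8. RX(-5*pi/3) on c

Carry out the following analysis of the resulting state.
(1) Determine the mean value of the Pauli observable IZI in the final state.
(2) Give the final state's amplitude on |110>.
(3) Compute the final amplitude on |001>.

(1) The expectation value of IZI is 1.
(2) The final state's coefficient on |110> equals 0.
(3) |001> carries amplitude sqrt(2)/2 in the final state.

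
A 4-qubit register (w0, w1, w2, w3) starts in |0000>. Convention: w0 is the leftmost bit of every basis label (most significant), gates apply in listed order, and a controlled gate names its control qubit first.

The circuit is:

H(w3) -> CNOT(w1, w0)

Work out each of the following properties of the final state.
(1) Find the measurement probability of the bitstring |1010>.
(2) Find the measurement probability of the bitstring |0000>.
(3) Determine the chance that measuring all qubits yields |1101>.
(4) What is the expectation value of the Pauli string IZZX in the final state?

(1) Outcome |1010> occurs with probability 0.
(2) The probability of measuring |0000> is 1/2.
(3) Outcome |1101> occurs with probability 0.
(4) In the final state, IZZX has expectation 1.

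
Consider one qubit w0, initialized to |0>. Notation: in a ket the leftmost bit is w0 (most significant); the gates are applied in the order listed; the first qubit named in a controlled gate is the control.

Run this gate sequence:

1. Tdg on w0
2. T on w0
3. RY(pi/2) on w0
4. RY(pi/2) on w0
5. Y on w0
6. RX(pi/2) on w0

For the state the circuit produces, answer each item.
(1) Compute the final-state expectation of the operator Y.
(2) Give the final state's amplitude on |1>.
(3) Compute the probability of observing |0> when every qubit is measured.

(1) The observable Y averages to -1.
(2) |1> carries amplitude -sqrt(2)/2 in the final state.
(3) A full measurement returns |0> with probability 1/2.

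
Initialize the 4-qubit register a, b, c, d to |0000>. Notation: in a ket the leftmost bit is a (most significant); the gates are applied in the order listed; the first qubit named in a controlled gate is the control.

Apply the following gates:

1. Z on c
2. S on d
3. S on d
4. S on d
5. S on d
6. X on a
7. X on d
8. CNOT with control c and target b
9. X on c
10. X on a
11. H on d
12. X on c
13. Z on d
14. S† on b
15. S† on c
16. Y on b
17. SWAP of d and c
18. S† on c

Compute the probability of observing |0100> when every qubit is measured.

The probability of measuring |0100> is 1/2. Key observation: gates 2-5 undo each other exactly, leaving only the rest of the circuit to track.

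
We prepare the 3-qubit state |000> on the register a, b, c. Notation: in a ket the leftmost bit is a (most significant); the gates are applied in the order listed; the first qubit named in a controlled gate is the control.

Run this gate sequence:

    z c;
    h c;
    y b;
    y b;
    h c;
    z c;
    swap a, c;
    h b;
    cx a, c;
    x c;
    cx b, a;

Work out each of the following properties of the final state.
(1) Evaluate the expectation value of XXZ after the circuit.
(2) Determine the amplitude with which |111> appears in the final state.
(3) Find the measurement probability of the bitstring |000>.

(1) The observable XXZ averages to -1.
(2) The amplitude on |111> is sqrt(2)/2.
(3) A full measurement returns |000> with probability 0.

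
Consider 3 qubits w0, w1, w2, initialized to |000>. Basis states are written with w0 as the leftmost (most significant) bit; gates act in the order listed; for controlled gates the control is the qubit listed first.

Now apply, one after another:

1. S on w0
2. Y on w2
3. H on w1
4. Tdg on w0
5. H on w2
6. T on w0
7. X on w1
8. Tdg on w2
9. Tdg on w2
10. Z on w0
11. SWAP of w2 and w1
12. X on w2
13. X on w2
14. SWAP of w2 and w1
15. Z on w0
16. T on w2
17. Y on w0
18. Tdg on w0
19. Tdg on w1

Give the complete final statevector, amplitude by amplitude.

The final amplitudes are 0 on |000>, 0 on |001>, 0 on |010>, 0 on |011>, exp(3*I*pi/4)/2 on |100>, -I/2 on |101>, I/2 on |110>, -exp(I*pi/4)/2 on |111>.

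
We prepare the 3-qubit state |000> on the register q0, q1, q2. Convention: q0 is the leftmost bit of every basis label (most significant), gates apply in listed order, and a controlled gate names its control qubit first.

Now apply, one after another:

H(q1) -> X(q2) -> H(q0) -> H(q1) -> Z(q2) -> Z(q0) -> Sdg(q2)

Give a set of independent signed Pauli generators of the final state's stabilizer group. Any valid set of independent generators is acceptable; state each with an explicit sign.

One valid set of independent stabilizer generators is -XII, +IZI, -IIZ (any independent generating set of the same group is equally correct).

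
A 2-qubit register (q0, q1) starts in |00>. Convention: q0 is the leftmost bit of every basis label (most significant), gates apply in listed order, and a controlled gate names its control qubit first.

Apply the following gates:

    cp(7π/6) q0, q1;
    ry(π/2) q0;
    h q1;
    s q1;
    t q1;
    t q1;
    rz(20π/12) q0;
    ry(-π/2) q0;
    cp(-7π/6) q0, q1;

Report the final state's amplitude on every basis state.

The final amplitudes are -sqrt(6)/4 on |00>, sqrt(6)/4 on |01>, sqrt(2)*(1 + exp(2*I*pi/3))*exp(I*pi/6)/4 on |10>, sqrt(2)*(1 + exp(2*I*pi/3))/4 on |11>.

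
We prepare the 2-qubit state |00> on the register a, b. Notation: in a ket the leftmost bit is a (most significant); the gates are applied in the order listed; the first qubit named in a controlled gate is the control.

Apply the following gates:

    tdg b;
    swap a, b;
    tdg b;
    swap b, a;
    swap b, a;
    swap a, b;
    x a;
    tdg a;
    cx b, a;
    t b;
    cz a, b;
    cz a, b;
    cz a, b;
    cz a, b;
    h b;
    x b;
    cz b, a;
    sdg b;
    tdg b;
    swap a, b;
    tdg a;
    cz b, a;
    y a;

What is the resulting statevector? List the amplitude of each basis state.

The final amplitudes are 0 on |00>, sqrt(2)*exp(I*pi/4)/2 on |01>, 0 on |10>, sqrt(2)*exp(I*pi/4)/2 on |11>.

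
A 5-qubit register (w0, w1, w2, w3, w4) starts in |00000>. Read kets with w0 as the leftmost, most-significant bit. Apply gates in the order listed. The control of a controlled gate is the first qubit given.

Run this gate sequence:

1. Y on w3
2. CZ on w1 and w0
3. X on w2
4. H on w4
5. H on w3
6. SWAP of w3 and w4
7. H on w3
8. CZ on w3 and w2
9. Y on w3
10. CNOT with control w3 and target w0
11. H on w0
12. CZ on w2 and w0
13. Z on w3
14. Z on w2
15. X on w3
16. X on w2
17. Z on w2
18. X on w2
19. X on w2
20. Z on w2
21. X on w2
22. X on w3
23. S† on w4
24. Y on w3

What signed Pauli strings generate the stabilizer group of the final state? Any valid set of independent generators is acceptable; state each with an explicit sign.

One valid set of independent stabilizer generators is +XIIII, +IIIIY, +IZIII, -IIZII, +IIIZI (any independent generating set of the same group is equally correct).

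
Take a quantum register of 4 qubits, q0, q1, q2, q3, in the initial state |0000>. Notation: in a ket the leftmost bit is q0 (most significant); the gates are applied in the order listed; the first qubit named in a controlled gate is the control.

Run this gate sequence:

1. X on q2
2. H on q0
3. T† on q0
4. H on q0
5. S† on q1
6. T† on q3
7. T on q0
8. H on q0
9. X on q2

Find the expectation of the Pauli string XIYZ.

The expectation value of XIYZ is 0.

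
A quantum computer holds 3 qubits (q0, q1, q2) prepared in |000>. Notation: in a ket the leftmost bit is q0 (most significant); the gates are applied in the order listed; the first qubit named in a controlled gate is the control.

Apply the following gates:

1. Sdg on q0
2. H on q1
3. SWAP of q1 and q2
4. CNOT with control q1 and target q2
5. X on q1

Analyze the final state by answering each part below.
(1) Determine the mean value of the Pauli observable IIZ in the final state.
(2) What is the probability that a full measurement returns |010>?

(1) In the final state, IIZ has expectation 0.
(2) Outcome |010> occurs with probability 1/2.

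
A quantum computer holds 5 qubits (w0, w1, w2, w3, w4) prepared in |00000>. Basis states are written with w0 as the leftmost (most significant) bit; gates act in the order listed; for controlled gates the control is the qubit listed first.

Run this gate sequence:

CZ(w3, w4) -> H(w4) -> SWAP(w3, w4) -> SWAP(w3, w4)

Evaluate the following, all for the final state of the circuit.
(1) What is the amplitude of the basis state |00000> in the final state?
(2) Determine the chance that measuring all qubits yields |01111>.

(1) |00000> carries amplitude sqrt(2)/2 in the final state. Key observation: the block from step 3 through step 4 cancels to the identity and can be dropped.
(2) A full measurement returns |01111> with probability 0.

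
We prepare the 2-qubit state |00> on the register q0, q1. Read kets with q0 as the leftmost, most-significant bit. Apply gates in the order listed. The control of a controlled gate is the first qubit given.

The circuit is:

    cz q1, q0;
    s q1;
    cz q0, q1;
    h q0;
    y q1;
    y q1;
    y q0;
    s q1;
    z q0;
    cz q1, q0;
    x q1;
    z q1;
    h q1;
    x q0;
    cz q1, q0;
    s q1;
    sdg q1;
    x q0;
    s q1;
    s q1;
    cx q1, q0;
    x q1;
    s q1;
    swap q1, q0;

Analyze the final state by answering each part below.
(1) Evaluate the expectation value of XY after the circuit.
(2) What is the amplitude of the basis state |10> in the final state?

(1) In the final state, XY has expectation 1.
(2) The amplitude on |10> is -1/2.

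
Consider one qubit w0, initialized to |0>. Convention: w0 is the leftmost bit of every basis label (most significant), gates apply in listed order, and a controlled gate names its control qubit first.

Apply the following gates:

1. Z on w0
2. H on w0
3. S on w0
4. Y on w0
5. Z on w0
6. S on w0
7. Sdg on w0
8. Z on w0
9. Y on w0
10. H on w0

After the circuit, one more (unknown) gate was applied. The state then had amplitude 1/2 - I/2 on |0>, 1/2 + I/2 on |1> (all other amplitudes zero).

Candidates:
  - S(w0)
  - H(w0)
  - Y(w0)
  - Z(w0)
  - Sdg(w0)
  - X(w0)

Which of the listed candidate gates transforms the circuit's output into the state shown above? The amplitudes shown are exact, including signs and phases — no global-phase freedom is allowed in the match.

The applied gate was X(w0).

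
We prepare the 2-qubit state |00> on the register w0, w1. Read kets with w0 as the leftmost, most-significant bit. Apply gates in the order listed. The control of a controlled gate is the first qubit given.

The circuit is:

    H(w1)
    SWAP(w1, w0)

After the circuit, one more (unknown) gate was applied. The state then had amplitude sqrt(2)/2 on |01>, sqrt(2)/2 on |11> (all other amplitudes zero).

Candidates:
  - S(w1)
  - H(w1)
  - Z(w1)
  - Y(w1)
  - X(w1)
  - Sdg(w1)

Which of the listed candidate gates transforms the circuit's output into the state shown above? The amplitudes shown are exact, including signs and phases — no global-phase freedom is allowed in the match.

It was X(w1) that produced the state shown.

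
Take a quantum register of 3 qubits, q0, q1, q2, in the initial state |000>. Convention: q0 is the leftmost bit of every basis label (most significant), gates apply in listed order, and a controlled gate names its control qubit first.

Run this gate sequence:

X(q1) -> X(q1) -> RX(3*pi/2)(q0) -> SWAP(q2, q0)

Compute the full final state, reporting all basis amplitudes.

The resulting statevector has amplitude -sqrt(2)/2 on |000>, -sqrt(2)*I/2 on |001>, and 0 on every other basis state. Key observation: gates 1-2 undo each other exactly, leaving only the rest of the circuit to track.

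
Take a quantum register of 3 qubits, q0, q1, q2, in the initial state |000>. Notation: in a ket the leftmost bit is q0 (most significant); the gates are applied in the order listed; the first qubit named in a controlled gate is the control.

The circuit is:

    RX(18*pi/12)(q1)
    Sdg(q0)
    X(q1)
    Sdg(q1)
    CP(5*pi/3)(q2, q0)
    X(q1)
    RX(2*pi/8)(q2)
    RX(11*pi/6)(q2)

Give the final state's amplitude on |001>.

|001> carries amplitude -sqrt(sqrt(2) + 2)/8 - sqrt(6 - 3*sqrt(2))/8 - sqrt(2 - sqrt(2))/8 + sqrt(3*sqrt(2) + 6)/8 in the final state.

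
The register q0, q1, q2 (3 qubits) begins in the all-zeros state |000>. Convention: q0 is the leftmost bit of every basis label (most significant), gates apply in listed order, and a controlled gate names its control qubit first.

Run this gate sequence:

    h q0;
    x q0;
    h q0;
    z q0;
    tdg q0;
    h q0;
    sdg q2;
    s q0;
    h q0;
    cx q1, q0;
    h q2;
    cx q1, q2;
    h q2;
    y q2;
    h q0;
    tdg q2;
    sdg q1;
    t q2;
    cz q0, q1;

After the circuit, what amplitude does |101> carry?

The amplitude on |101> is -sqrt(2)/2. Key observation: the block from step 1 through step 4 cancels to the identity and can be dropped.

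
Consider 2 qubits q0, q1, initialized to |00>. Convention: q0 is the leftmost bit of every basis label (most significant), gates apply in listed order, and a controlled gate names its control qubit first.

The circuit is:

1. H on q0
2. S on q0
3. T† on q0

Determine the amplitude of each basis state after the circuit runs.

After the circuit, the state carries amplitude sqrt(2)/2 on |00>, 0 on |01>, sqrt(2)*exp(I*pi/4)/2 on |10>, 0 on |11>.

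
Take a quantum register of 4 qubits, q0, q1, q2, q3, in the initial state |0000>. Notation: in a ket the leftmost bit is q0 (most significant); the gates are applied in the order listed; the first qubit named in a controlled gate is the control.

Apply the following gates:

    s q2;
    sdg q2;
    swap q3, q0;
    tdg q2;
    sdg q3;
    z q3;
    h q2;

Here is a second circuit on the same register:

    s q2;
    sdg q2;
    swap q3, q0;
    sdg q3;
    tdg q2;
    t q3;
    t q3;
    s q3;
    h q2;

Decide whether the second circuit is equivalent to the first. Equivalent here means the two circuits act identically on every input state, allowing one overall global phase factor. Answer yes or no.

Yes — the two circuits implement the same unitary up to a global phase.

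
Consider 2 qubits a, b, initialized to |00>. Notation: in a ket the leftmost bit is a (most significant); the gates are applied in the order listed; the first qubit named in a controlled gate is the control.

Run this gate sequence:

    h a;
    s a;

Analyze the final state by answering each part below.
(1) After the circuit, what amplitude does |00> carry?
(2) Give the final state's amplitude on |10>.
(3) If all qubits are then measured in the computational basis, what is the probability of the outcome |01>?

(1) The final state's coefficient on |00> equals sqrt(2)/2.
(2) The amplitude on |10> is sqrt(2)*I/2.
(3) The probability of measuring |01> is 0.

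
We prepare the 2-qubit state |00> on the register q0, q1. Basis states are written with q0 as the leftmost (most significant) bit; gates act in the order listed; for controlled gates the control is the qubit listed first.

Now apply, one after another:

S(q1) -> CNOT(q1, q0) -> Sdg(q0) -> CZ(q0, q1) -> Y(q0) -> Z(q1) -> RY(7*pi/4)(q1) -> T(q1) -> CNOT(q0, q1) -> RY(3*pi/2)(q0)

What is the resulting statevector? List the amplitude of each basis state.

The resulting statevector has amplitude -sqrt(4 - 2*sqrt(2))*exp(3*I*pi/4)/4 on |00>, I*sqrt(2*sqrt(2) + 4)/4 on |01>, -sqrt(4 - 2*sqrt(2))*exp(3*I*pi/4)/4 on |10>, I*sqrt(2*sqrt(2) + 4)/4 on |11>.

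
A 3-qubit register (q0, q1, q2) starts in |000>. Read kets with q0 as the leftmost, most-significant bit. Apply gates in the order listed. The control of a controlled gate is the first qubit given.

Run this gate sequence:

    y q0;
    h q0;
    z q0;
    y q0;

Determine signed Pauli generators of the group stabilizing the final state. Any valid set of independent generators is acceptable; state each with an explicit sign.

The final state is stabilized by the group generated by -XII, +IZI, +IIZ; other independent generating sets are equally valid.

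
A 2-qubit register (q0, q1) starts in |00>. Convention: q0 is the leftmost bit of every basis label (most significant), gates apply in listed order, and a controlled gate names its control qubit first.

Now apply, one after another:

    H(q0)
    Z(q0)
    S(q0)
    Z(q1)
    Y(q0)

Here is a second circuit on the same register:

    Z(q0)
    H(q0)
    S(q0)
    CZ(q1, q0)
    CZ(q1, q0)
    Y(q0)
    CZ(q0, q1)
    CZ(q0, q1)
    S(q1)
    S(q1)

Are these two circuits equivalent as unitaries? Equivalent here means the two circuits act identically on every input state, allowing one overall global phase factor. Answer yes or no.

No, they are not equivalent — no single phase factor reconciles the two unitaries.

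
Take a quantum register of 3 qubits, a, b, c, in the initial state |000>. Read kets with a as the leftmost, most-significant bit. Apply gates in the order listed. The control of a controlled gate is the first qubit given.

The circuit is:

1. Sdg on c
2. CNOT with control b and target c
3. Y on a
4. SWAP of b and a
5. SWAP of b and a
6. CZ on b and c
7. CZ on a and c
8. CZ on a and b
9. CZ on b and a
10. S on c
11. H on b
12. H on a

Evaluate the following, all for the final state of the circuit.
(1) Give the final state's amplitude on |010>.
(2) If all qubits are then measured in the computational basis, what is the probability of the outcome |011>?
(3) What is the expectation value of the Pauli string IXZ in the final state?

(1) |010> carries amplitude I/2 in the final state.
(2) The probability of measuring |011> is 0.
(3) The expectation value of IXZ is 1.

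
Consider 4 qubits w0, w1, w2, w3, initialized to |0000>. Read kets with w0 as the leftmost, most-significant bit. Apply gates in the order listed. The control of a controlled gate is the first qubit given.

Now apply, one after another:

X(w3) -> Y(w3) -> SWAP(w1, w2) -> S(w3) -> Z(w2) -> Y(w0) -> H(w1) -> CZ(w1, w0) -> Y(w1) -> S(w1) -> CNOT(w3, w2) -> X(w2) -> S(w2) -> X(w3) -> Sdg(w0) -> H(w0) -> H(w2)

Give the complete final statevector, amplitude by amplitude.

The final amplitudes are 0 on |0000>, sqrt(2)*I/4 on |0001>, 0 on |0010>, -sqrt(2)*I/4 on |0011>, 0 on |0100>, -sqrt(2)/4 on |0101>, 0 on |0110>, sqrt(2)/4 on |0111>, 0 on |1000>, -sqrt(2)*I/4 on |1001>, 0 on |1010>, sqrt(2)*I/4 on |1011>, 0 on |1100>, sqrt(2)/4 on |1101>, 0 on |1110>, -sqrt(2)/4 on |1111>.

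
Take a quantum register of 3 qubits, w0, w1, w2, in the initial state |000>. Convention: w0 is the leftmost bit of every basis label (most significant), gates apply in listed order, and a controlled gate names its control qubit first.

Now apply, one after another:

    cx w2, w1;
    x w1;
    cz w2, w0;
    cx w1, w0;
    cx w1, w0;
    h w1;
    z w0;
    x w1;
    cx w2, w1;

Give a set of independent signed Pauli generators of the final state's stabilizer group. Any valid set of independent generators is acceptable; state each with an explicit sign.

One valid set of independent stabilizer generators is -IXI, +ZII, +IIZ (any independent generating set of the same group is equally correct).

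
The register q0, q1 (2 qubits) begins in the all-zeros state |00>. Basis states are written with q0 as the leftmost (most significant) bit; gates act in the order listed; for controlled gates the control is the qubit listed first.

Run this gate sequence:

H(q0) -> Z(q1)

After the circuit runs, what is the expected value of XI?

In the final state, XI has expectation 1.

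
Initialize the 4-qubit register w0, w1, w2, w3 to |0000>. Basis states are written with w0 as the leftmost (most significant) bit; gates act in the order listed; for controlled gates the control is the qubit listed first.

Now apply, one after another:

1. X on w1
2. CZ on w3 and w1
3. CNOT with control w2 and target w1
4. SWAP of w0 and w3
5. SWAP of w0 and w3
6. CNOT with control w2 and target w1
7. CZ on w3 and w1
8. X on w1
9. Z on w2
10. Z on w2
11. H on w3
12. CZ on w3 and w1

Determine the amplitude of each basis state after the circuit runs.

The final amplitudes are sqrt(2)/2 on |0000>, sqrt(2)/2 on |0001>, and 0 on every other basis state. Key observation: the block from step 1 through step 8 cancels to the identity and can be dropped.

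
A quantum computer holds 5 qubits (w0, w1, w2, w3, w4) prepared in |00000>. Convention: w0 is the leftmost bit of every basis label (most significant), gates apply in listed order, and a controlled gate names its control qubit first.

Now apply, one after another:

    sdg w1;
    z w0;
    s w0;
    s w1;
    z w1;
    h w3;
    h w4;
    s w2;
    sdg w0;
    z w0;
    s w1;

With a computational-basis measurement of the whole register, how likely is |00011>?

The probability of measuring |00011> is 1/4.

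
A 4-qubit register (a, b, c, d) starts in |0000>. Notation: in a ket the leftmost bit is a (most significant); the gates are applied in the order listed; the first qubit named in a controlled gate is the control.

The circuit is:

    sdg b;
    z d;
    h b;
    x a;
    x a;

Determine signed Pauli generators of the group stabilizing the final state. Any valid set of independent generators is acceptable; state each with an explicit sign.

One valid set of independent stabilizer generators is +IXII, +ZIII, +IIZI, +IIIZ (any independent generating set of the same group is equally correct). Key observation: the block from step 4 through step 5 cancels to the identity and can be dropped.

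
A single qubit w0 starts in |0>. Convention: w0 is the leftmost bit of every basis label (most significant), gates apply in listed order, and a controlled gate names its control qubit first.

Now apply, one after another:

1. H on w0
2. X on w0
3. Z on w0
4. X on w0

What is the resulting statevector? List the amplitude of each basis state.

The resulting statevector has amplitude -sqrt(2)/2 on |0>, sqrt(2)/2 on |1>.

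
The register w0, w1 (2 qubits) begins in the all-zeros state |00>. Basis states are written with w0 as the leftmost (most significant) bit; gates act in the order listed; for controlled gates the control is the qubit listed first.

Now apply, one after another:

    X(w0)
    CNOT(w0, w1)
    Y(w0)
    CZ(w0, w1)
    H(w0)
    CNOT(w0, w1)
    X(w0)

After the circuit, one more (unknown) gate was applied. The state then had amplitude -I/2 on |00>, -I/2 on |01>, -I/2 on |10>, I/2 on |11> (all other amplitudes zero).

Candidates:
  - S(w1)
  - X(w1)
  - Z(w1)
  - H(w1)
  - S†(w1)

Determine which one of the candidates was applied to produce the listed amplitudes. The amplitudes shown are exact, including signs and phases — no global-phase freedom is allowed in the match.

It was H(w1) that produced the state shown.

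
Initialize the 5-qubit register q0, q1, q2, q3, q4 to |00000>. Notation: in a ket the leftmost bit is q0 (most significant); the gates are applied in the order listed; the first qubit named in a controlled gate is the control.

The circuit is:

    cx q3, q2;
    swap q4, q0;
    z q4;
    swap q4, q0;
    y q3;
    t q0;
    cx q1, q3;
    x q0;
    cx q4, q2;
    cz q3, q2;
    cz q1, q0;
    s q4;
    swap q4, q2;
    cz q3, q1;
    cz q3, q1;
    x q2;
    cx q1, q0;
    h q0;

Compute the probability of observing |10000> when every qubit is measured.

A full measurement returns |10000> with probability 0.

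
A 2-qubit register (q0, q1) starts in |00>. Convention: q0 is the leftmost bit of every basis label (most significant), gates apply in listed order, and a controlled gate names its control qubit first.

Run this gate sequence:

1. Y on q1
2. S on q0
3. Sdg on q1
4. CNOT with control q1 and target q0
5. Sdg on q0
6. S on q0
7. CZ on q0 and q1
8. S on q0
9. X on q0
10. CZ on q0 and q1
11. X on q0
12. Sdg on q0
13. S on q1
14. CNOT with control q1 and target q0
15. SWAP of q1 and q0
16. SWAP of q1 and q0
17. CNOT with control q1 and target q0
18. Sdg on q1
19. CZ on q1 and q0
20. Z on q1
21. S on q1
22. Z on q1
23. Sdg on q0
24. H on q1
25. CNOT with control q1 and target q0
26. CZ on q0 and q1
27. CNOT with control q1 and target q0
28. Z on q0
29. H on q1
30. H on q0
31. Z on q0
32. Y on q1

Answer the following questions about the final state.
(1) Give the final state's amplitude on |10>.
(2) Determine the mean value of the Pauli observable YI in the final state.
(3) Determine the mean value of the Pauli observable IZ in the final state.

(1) The amplitude on |10> is sqrt(2)*I/2.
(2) The expectation value of YI is 0.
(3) The observable IZ averages to 1.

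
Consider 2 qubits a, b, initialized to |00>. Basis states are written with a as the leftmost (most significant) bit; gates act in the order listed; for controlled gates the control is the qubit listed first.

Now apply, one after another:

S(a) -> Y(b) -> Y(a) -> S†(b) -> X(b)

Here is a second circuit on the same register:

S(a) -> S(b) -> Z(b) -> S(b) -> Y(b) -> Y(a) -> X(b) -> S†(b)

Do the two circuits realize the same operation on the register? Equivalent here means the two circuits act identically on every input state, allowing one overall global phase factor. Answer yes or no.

No: there is an input state on which the two circuits produce genuinely different outputs (not merely differing by a phase).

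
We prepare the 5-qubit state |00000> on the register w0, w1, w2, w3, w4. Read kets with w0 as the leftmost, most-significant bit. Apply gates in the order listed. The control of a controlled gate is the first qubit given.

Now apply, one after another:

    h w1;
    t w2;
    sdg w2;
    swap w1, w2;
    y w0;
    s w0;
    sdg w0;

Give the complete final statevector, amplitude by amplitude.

The resulting statevector has amplitude sqrt(2)*I/2 on |10000>, sqrt(2)*I/2 on |10100>, and 0 on every other basis state.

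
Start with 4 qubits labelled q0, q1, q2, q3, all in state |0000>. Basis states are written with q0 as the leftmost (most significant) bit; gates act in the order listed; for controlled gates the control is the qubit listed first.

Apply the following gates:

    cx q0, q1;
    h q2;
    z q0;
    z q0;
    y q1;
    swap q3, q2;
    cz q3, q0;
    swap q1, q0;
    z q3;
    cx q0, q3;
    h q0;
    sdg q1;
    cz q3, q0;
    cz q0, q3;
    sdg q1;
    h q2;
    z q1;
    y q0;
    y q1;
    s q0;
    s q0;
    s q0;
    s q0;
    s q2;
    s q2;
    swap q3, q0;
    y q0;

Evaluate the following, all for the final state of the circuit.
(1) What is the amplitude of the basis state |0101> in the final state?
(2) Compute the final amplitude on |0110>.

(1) The final state's coefficient on |0101> equals -sqrt(2)/4.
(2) The final state's coefficient on |0110> equals sqrt(2)/4.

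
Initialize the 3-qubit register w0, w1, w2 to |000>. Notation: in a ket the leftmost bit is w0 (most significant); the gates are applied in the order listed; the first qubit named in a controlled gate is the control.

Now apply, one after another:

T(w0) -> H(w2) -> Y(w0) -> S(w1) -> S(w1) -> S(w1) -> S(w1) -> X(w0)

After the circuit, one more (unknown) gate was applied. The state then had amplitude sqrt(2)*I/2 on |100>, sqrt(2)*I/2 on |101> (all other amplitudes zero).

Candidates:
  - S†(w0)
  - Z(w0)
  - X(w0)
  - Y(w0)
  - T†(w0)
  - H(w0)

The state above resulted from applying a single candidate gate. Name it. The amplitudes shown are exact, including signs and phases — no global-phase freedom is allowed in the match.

The applied gate was X(w0). Key observation: steps 4-7 multiply out to the identity, so the circuit reduces to the remaining gates.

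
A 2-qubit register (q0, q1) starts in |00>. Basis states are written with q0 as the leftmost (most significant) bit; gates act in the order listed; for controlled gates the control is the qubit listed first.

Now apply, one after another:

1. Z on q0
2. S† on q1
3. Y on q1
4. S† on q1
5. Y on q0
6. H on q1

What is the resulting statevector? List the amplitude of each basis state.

The resulting statevector has amplitude 0 on |00>, 0 on |01>, sqrt(2)*I/2 on |10>, -sqrt(2)*I/2 on |11>.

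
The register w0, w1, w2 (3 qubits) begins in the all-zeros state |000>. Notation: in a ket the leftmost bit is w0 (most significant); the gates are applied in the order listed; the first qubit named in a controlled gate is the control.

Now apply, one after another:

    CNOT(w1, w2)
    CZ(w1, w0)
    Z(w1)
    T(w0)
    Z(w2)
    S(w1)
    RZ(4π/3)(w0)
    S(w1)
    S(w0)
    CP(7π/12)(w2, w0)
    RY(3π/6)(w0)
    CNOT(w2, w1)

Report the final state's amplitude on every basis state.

The final amplitudes are -sqrt(2)*exp(I*pi/3)/2 on |000>, -sqrt(2)*exp(I*pi/3)/2 on |100>, and 0 on every other basis state.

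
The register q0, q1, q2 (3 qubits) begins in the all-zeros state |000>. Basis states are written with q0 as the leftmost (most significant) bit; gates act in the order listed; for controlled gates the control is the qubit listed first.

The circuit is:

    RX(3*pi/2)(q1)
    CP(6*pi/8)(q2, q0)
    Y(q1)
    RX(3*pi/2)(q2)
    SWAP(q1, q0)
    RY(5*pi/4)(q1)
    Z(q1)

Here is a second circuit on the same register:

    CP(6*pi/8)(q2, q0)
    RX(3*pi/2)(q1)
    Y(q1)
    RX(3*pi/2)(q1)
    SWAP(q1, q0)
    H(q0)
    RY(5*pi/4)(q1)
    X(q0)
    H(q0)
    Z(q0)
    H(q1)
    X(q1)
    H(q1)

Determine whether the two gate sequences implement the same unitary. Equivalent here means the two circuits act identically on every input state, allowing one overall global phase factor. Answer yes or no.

No: there is an input state on which the two circuits produce genuinely different outputs (not merely differing by a phase).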